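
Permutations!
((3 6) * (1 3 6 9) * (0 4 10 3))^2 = ((0 4 10 3 9 1))^2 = (0 10 9)(1 4 3)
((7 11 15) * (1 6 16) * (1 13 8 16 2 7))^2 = (1 2 11)(6 7 15)(8 13 16)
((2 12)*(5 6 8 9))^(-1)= (2 12)(5 9 8 6)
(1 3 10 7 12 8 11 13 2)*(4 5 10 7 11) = (1 3 7 12 8 4 5 10 11 13 2) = [0, 3, 1, 7, 5, 10, 6, 12, 4, 9, 11, 13, 8, 2]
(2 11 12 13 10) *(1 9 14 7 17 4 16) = (1 9 14 7 17 4 16)(2 11 12 13 10) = [0, 9, 11, 3, 16, 5, 6, 17, 8, 14, 2, 12, 13, 10, 7, 15, 1, 4]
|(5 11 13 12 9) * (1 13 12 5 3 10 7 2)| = |(1 13 5 11 12 9 3 10 7 2)| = 10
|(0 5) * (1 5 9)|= 4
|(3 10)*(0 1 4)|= |(0 1 4)(3 10)|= 6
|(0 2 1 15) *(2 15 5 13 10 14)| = |(0 15)(1 5 13 10 14 2)| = 6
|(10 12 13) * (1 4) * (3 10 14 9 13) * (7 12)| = 12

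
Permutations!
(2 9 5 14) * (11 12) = (2 9 5 14)(11 12) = [0, 1, 9, 3, 4, 14, 6, 7, 8, 5, 10, 12, 11, 13, 2]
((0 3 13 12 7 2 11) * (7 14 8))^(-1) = (0 11 2 7 8 14 12 13 3)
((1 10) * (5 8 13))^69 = ((1 10)(5 8 13))^69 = (13)(1 10)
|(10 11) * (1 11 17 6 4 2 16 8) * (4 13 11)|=|(1 4 2 16 8)(6 13 11 10 17)|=5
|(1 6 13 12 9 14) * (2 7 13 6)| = 7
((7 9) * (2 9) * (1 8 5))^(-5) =((1 8 5)(2 9 7))^(-5) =(1 8 5)(2 9 7)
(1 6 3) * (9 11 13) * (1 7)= [0, 6, 2, 7, 4, 5, 3, 1, 8, 11, 10, 13, 12, 9]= (1 6 3 7)(9 11 13)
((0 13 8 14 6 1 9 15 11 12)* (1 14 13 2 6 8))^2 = (0 6 8 1 15 12 2 14 13 9 11) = ((0 2 6 14 8 13 1 9 15 11 12))^2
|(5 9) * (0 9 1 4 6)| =6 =|(0 9 5 1 4 6)|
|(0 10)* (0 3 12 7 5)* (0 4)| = |(0 10 3 12 7 5 4)| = 7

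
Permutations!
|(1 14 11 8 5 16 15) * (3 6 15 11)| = 20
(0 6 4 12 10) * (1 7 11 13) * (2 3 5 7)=(0 6 4 12 10)(1 2 3 5 7 11 13)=[6, 2, 3, 5, 12, 7, 4, 11, 8, 9, 0, 13, 10, 1]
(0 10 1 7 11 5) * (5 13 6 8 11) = (0 10 1 7 5)(6 8 11 13) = [10, 7, 2, 3, 4, 0, 8, 5, 11, 9, 1, 13, 12, 6]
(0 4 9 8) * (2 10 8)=(0 4 9 2 10 8)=[4, 1, 10, 3, 9, 5, 6, 7, 0, 2, 8]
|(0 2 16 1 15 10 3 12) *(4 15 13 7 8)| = |(0 2 16 1 13 7 8 4 15 10 3 12)| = 12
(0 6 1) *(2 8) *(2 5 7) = [6, 0, 8, 3, 4, 7, 1, 2, 5] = (0 6 1)(2 8 5 7)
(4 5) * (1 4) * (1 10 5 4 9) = [0, 9, 2, 3, 4, 10, 6, 7, 8, 1, 5] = (1 9)(5 10)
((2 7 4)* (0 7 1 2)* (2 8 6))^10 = ((0 7 4)(1 8 6 2))^10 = (0 7 4)(1 6)(2 8)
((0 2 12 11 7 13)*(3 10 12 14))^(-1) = ((0 2 14 3 10 12 11 7 13))^(-1) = (0 13 7 11 12 10 3 14 2)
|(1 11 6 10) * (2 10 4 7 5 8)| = 9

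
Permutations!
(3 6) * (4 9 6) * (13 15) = [0, 1, 2, 4, 9, 5, 3, 7, 8, 6, 10, 11, 12, 15, 14, 13] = (3 4 9 6)(13 15)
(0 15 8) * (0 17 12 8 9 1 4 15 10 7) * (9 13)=[10, 4, 2, 3, 15, 5, 6, 0, 17, 1, 7, 11, 8, 9, 14, 13, 16, 12]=(0 10 7)(1 4 15 13 9)(8 17 12)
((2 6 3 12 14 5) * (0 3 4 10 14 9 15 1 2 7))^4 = ((0 3 12 9 15 1 2 6 4 10 14 5 7))^4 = (0 15 4 7 9 6 5 12 2 14 3 1 10)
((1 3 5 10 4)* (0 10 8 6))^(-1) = ((0 10 4 1 3 5 8 6))^(-1) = (0 6 8 5 3 1 4 10)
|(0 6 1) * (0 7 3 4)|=|(0 6 1 7 3 4)|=6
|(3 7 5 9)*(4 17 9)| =6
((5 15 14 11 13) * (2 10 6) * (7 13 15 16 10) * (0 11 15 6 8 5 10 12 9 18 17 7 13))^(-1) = (0 7 17 18 9 12 16 5 8 10 13 2 6 11)(14 15)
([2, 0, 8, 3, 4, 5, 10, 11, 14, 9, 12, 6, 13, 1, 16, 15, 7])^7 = [6, 11, 10, 3, 4, 5, 8, 0, 12, 9, 14, 2, 16, 7, 13, 15, 1]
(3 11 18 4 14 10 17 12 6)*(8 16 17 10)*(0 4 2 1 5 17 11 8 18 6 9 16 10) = (0 4 14 18 2 1 5 17 12 9 16 11 6 3 8 10) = [4, 5, 1, 8, 14, 17, 3, 7, 10, 16, 0, 6, 9, 13, 18, 15, 11, 12, 2]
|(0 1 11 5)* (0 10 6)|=6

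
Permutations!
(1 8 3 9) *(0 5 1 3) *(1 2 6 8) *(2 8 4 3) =[5, 1, 6, 9, 3, 8, 4, 7, 0, 2] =(0 5 8)(2 6 4 3 9)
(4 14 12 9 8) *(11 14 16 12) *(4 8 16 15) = (4 15)(9 16 12)(11 14) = [0, 1, 2, 3, 15, 5, 6, 7, 8, 16, 10, 14, 9, 13, 11, 4, 12]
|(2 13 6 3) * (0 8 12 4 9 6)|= 9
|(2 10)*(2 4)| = 3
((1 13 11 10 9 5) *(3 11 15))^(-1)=(1 5 9 10 11 3 15 13)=((1 13 15 3 11 10 9 5))^(-1)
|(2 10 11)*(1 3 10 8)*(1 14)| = 7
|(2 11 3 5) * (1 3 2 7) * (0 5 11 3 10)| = 15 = |(0 5 7 1 10)(2 3 11)|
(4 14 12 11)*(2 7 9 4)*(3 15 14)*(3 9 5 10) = (2 7 5 10 3 15 14 12 11)(4 9) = [0, 1, 7, 15, 9, 10, 6, 5, 8, 4, 3, 2, 11, 13, 12, 14]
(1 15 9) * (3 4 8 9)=[0, 15, 2, 4, 8, 5, 6, 7, 9, 1, 10, 11, 12, 13, 14, 3]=(1 15 3 4 8 9)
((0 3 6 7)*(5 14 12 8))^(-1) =(0 7 6 3)(5 8 12 14)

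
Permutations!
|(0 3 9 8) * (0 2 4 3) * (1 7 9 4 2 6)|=10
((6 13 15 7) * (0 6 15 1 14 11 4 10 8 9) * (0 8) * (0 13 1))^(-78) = ((0 6 1 14 11 4 10 13)(7 15)(8 9))^(-78) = (15)(0 1 11 10)(4 13 6 14)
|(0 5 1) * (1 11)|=4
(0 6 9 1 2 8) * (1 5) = (0 6 9 5 1 2 8) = [6, 2, 8, 3, 4, 1, 9, 7, 0, 5]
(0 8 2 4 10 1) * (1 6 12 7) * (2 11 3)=(0 8 11 3 2 4 10 6 12 7 1)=[8, 0, 4, 2, 10, 5, 12, 1, 11, 9, 6, 3, 7]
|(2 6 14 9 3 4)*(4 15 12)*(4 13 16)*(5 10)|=10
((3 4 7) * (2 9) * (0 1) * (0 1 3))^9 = ((0 3 4 7)(2 9))^9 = (0 3 4 7)(2 9)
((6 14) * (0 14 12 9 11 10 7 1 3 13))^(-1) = (0 13 3 1 7 10 11 9 12 6 14)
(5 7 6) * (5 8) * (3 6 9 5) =(3 6 8)(5 7 9) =[0, 1, 2, 6, 4, 7, 8, 9, 3, 5]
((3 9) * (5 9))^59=((3 5 9))^59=(3 9 5)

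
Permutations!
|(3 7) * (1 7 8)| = 4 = |(1 7 3 8)|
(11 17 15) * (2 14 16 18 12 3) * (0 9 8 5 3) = (0 9 8 5 3 2 14 16 18 12)(11 17 15) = [9, 1, 14, 2, 4, 3, 6, 7, 5, 8, 10, 17, 0, 13, 16, 11, 18, 15, 12]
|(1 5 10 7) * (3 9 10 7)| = 3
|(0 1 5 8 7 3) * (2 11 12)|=|(0 1 5 8 7 3)(2 11 12)|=6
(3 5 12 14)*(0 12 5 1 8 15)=[12, 8, 2, 1, 4, 5, 6, 7, 15, 9, 10, 11, 14, 13, 3, 0]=(0 12 14 3 1 8 15)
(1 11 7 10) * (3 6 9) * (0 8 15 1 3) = (0 8 15 1 11 7 10 3 6 9) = [8, 11, 2, 6, 4, 5, 9, 10, 15, 0, 3, 7, 12, 13, 14, 1]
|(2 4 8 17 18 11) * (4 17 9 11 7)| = |(2 17 18 7 4 8 9 11)| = 8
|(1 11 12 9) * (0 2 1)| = |(0 2 1 11 12 9)| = 6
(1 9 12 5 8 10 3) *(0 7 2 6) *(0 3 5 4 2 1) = [7, 9, 6, 0, 2, 8, 3, 1, 10, 12, 5, 11, 4] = (0 7 1 9 12 4 2 6 3)(5 8 10)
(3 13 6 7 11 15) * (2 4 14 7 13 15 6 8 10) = [0, 1, 4, 15, 14, 5, 13, 11, 10, 9, 2, 6, 12, 8, 7, 3] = (2 4 14 7 11 6 13 8 10)(3 15)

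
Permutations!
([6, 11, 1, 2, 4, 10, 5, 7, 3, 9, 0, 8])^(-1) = (0 10 5 6)(1 2 3 8 11)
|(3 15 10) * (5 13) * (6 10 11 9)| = 6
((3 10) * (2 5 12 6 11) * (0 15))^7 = (0 15)(2 12 11 5 6)(3 10)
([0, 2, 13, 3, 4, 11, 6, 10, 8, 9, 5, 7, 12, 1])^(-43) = (1 13 2)(5 11 7 10)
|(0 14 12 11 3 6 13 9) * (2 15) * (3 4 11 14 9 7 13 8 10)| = |(0 9)(2 15)(3 6 8 10)(4 11)(7 13)(12 14)| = 4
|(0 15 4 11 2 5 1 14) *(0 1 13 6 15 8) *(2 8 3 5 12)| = 18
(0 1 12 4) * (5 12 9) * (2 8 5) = (0 1 9 2 8 5 12 4) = [1, 9, 8, 3, 0, 12, 6, 7, 5, 2, 10, 11, 4]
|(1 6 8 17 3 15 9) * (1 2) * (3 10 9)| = |(1 6 8 17 10 9 2)(3 15)| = 14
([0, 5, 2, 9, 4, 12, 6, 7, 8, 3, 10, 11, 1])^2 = [0, 12, 2, 3, 4, 1, 6, 7, 8, 9, 10, 11, 5]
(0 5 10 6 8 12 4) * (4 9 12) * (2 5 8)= (0 8 4)(2 5 10 6)(9 12)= [8, 1, 5, 3, 0, 10, 2, 7, 4, 12, 6, 11, 9]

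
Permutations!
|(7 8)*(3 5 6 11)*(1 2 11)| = 6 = |(1 2 11 3 5 6)(7 8)|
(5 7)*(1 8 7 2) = [0, 8, 1, 3, 4, 2, 6, 5, 7] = (1 8 7 5 2)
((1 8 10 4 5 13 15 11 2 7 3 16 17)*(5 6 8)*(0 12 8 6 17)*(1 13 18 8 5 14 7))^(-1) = ((0 12 5 18 8 10 4 17 13 15 11 2 1 14 7 3 16))^(-1) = (0 16 3 7 14 1 2 11 15 13 17 4 10 8 18 5 12)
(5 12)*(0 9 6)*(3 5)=(0 9 6)(3 5 12)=[9, 1, 2, 5, 4, 12, 0, 7, 8, 6, 10, 11, 3]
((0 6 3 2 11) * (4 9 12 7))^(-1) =((0 6 3 2 11)(4 9 12 7))^(-1) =(0 11 2 3 6)(4 7 12 9)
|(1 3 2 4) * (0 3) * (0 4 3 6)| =2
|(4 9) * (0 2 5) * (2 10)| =4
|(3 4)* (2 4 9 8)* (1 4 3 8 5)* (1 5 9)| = 5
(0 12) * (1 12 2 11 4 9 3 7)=(0 2 11 4 9 3 7 1 12)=[2, 12, 11, 7, 9, 5, 6, 1, 8, 3, 10, 4, 0]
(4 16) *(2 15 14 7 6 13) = (2 15 14 7 6 13)(4 16) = [0, 1, 15, 3, 16, 5, 13, 6, 8, 9, 10, 11, 12, 2, 7, 14, 4]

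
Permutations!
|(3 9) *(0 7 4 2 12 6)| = |(0 7 4 2 12 6)(3 9)| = 6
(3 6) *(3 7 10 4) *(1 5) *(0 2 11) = (0 2 11)(1 5)(3 6 7 10 4) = [2, 5, 11, 6, 3, 1, 7, 10, 8, 9, 4, 0]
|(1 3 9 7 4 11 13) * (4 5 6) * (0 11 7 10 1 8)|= 4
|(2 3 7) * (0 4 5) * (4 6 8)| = 15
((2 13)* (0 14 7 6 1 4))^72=(14)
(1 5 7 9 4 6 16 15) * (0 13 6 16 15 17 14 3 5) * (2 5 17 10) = (0 13 6 15 1)(2 5 7 9 4 16 10)(3 17 14) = [13, 0, 5, 17, 16, 7, 15, 9, 8, 4, 2, 11, 12, 6, 3, 1, 10, 14]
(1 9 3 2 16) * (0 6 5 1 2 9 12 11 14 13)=(0 6 5 1 12 11 14 13)(2 16)(3 9)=[6, 12, 16, 9, 4, 1, 5, 7, 8, 3, 10, 14, 11, 0, 13, 15, 2]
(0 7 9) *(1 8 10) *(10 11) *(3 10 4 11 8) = (0 7 9)(1 3 10)(4 11) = [7, 3, 2, 10, 11, 5, 6, 9, 8, 0, 1, 4]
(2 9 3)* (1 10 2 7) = (1 10 2 9 3 7) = [0, 10, 9, 7, 4, 5, 6, 1, 8, 3, 2]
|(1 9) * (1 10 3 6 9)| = 4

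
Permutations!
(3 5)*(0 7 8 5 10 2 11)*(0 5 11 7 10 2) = (0 10)(2 7 8 11 5 3) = [10, 1, 7, 2, 4, 3, 6, 8, 11, 9, 0, 5]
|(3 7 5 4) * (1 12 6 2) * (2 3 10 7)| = |(1 12 6 3 2)(4 10 7 5)| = 20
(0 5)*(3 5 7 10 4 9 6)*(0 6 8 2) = (0 7 10 4 9 8 2)(3 5 6) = [7, 1, 0, 5, 9, 6, 3, 10, 2, 8, 4]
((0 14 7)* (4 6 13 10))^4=((0 14 7)(4 6 13 10))^4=(0 14 7)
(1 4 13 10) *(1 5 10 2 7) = [0, 4, 7, 3, 13, 10, 6, 1, 8, 9, 5, 11, 12, 2] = (1 4 13 2 7)(5 10)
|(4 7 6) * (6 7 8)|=|(4 8 6)|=3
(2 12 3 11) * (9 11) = [0, 1, 12, 9, 4, 5, 6, 7, 8, 11, 10, 2, 3] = (2 12 3 9 11)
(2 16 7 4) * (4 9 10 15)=(2 16 7 9 10 15 4)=[0, 1, 16, 3, 2, 5, 6, 9, 8, 10, 15, 11, 12, 13, 14, 4, 7]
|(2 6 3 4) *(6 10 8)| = |(2 10 8 6 3 4)| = 6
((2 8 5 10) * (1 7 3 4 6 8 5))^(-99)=(10)(1 4)(3 8)(6 7)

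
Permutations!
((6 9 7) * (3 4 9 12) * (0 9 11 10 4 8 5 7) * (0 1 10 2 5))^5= (0 11 12 1 5 8 4 6 9 2 3 10 7)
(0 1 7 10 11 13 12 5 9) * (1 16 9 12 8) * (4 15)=(0 16 9)(1 7 10 11 13 8)(4 15)(5 12)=[16, 7, 2, 3, 15, 12, 6, 10, 1, 0, 11, 13, 5, 8, 14, 4, 9]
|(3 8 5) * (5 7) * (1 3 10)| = 6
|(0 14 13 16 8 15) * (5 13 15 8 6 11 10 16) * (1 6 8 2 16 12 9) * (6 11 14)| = |(0 6 14 15)(1 11 10 12 9)(2 16 8)(5 13)| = 60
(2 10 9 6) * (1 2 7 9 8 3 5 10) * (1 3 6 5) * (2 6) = [0, 6, 3, 1, 4, 10, 7, 9, 2, 5, 8] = (1 6 7 9 5 10 8 2 3)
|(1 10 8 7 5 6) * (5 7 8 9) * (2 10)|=6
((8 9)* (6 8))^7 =((6 8 9))^7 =(6 8 9)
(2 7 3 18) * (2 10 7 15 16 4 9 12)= [0, 1, 15, 18, 9, 5, 6, 3, 8, 12, 7, 11, 2, 13, 14, 16, 4, 17, 10]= (2 15 16 4 9 12)(3 18 10 7)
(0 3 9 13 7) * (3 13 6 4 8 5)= (0 13 7)(3 9 6 4 8 5)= [13, 1, 2, 9, 8, 3, 4, 0, 5, 6, 10, 11, 12, 7]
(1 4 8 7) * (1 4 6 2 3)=(1 6 2 3)(4 8 7)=[0, 6, 3, 1, 8, 5, 2, 4, 7]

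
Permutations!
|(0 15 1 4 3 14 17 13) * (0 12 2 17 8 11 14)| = 60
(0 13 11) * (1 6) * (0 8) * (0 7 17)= [13, 6, 2, 3, 4, 5, 1, 17, 7, 9, 10, 8, 12, 11, 14, 15, 16, 0]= (0 13 11 8 7 17)(1 6)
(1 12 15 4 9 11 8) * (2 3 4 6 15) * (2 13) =(1 12 13 2 3 4 9 11 8)(6 15) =[0, 12, 3, 4, 9, 5, 15, 7, 1, 11, 10, 8, 13, 2, 14, 6]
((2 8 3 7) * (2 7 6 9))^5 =(9)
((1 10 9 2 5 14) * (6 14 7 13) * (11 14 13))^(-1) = (1 14 11 7 5 2 9 10)(6 13) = ((1 10 9 2 5 7 11 14)(6 13))^(-1)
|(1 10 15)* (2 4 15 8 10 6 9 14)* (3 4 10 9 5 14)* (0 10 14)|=10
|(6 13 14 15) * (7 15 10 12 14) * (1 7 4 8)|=|(1 7 15 6 13 4 8)(10 12 14)|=21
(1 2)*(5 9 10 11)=[0, 2, 1, 3, 4, 9, 6, 7, 8, 10, 11, 5]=(1 2)(5 9 10 11)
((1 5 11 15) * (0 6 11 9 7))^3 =((0 6 11 15 1 5 9 7))^3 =(0 15 9 6 1 7 11 5)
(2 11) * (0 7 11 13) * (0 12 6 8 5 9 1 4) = (0 7 11 2 13 12 6 8 5 9 1 4) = [7, 4, 13, 3, 0, 9, 8, 11, 5, 1, 10, 2, 6, 12]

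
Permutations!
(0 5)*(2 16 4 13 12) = (0 5)(2 16 4 13 12) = [5, 1, 16, 3, 13, 0, 6, 7, 8, 9, 10, 11, 2, 12, 14, 15, 4]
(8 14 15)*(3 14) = (3 14 15 8) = [0, 1, 2, 14, 4, 5, 6, 7, 3, 9, 10, 11, 12, 13, 15, 8]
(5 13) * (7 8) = (5 13)(7 8) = [0, 1, 2, 3, 4, 13, 6, 8, 7, 9, 10, 11, 12, 5]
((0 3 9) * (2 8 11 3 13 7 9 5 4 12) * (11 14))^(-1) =((0 13 7 9)(2 8 14 11 3 5 4 12))^(-1) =(0 9 7 13)(2 12 4 5 3 11 14 8)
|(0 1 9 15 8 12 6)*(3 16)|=14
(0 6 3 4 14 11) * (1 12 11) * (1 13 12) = (0 6 3 4 14 13 12 11) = [6, 1, 2, 4, 14, 5, 3, 7, 8, 9, 10, 0, 11, 12, 13]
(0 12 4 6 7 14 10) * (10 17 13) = (0 12 4 6 7 14 17 13 10) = [12, 1, 2, 3, 6, 5, 7, 14, 8, 9, 0, 11, 4, 10, 17, 15, 16, 13]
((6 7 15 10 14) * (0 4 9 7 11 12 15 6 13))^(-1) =((0 4 9 7 6 11 12 15 10 14 13))^(-1) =(0 13 14 10 15 12 11 6 7 9 4)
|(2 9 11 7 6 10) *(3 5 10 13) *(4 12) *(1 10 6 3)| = |(1 10 2 9 11 7 3 5 6 13)(4 12)| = 10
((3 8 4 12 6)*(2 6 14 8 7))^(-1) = (2 7 3 6)(4 8 14 12)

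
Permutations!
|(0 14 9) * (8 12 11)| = |(0 14 9)(8 12 11)| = 3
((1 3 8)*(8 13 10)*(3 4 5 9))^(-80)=(13)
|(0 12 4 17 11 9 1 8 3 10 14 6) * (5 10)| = |(0 12 4 17 11 9 1 8 3 5 10 14 6)| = 13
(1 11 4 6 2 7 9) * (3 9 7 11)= (1 3 9)(2 11 4 6)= [0, 3, 11, 9, 6, 5, 2, 7, 8, 1, 10, 4]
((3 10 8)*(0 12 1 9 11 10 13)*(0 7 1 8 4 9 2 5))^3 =(0 3 1)(2 12 13)(4 10 11 9)(5 8 7)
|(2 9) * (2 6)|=3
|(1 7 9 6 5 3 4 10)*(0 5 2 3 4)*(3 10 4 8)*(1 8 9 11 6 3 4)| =|(0 5 9 3)(1 7 11 6 2 10 8 4)| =8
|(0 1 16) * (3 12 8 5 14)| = |(0 1 16)(3 12 8 5 14)| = 15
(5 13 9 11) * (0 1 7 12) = (0 1 7 12)(5 13 9 11) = [1, 7, 2, 3, 4, 13, 6, 12, 8, 11, 10, 5, 0, 9]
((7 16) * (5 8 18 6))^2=((5 8 18 6)(7 16))^2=(5 18)(6 8)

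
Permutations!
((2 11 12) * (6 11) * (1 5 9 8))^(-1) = ((1 5 9 8)(2 6 11 12))^(-1) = (1 8 9 5)(2 12 11 6)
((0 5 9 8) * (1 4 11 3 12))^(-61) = ((0 5 9 8)(1 4 11 3 12))^(-61) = (0 8 9 5)(1 12 3 11 4)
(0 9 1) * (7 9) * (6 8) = (0 7 9 1)(6 8) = [7, 0, 2, 3, 4, 5, 8, 9, 6, 1]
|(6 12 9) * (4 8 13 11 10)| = 15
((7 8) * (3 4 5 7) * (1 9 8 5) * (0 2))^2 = ((0 2)(1 9 8 3 4)(5 7))^2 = (1 8 4 9 3)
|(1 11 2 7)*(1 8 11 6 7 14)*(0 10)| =14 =|(0 10)(1 6 7 8 11 2 14)|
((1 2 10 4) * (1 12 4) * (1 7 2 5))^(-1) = ((1 5)(2 10 7)(4 12))^(-1) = (1 5)(2 7 10)(4 12)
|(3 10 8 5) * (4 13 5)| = 6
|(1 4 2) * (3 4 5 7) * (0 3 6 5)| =15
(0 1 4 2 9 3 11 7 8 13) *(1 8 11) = (0 8 13)(1 4 2 9 3)(7 11) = [8, 4, 9, 1, 2, 5, 6, 11, 13, 3, 10, 7, 12, 0]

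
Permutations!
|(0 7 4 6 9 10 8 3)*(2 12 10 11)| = |(0 7 4 6 9 11 2 12 10 8 3)| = 11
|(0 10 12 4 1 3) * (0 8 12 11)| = 15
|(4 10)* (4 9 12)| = 4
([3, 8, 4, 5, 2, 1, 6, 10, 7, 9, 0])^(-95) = (0 1 10 5 7 3 8)(2 4)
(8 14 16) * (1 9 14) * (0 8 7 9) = [8, 0, 2, 3, 4, 5, 6, 9, 1, 14, 10, 11, 12, 13, 16, 15, 7] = (0 8 1)(7 9 14 16)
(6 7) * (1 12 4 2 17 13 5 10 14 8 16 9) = [0, 12, 17, 3, 2, 10, 7, 6, 16, 1, 14, 11, 4, 5, 8, 15, 9, 13] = (1 12 4 2 17 13 5 10 14 8 16 9)(6 7)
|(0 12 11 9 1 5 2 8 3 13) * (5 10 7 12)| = 6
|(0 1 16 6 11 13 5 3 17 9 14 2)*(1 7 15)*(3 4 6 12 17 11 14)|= |(0 7 15 1 16 12 17 9 3 11 13 5 4 6 14 2)|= 16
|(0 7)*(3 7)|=3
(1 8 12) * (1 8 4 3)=[0, 4, 2, 1, 3, 5, 6, 7, 12, 9, 10, 11, 8]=(1 4 3)(8 12)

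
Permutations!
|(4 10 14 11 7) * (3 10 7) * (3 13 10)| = 4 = |(4 7)(10 14 11 13)|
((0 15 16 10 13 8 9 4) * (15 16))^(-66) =(0 8 16 9 10 4 13) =((0 16 10 13 8 9 4))^(-66)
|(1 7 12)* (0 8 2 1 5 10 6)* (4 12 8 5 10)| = 12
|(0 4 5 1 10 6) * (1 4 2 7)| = |(0 2 7 1 10 6)(4 5)| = 6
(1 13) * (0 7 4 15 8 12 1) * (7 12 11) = (0 12 1 13)(4 15 8 11 7) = [12, 13, 2, 3, 15, 5, 6, 4, 11, 9, 10, 7, 1, 0, 14, 8]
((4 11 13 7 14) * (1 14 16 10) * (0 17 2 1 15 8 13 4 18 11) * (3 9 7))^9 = (0 17 2 1 14 18 11 4)(3 9 7 16 10 15 8 13)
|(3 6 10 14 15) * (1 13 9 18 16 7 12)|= |(1 13 9 18 16 7 12)(3 6 10 14 15)|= 35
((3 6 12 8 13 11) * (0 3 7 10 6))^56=(13)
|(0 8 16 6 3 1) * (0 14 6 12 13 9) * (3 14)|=6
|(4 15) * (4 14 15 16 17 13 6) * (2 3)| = 10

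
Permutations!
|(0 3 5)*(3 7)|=|(0 7 3 5)|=4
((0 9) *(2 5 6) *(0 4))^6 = ((0 9 4)(2 5 6))^6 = (9)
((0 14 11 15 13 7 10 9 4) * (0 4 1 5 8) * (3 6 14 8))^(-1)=(0 8)(1 9 10 7 13 15 11 14 6 3 5)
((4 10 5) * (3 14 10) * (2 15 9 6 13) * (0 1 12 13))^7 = (0 6 9 15 2 13 12 1)(3 10 4 14 5)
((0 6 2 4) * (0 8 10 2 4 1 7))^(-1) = (0 7 1 2 10 8 4 6)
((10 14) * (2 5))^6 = (14) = ((2 5)(10 14))^6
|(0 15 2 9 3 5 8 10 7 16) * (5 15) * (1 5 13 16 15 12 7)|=12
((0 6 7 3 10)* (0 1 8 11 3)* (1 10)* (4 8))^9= ((0 6 7)(1 4 8 11 3))^9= (1 3 11 8 4)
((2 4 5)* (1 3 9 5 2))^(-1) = (1 5 9 3)(2 4)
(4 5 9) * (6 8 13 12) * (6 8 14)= (4 5 9)(6 14)(8 13 12)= [0, 1, 2, 3, 5, 9, 14, 7, 13, 4, 10, 11, 8, 12, 6]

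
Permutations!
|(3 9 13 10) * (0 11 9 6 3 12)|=6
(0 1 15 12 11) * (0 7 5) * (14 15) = (0 1 14 15 12 11 7 5) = [1, 14, 2, 3, 4, 0, 6, 5, 8, 9, 10, 7, 11, 13, 15, 12]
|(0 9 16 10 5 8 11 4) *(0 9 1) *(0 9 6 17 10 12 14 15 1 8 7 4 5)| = |(0 8 11 5 7 4 6 17 10)(1 9 16 12 14 15)| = 18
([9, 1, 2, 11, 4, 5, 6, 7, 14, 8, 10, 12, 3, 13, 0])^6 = (0 8)(9 14)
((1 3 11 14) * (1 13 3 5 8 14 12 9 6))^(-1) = (1 6 9 12 11 3 13 14 8 5)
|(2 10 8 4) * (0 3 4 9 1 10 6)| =|(0 3 4 2 6)(1 10 8 9)| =20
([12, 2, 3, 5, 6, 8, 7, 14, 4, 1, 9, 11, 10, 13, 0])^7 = (0 5 12 8 10 4 9 6 1 7 2 14 3)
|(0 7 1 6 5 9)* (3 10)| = |(0 7 1 6 5 9)(3 10)| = 6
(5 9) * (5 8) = [0, 1, 2, 3, 4, 9, 6, 7, 5, 8] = (5 9 8)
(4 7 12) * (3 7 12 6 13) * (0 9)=[9, 1, 2, 7, 12, 5, 13, 6, 8, 0, 10, 11, 4, 3]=(0 9)(3 7 6 13)(4 12)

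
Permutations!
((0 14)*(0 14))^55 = (14)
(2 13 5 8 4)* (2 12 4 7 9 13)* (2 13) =(2 13 5 8 7 9)(4 12) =[0, 1, 13, 3, 12, 8, 6, 9, 7, 2, 10, 11, 4, 5]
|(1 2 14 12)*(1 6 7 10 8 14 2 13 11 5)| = |(1 13 11 5)(6 7 10 8 14 12)| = 12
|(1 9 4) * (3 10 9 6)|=|(1 6 3 10 9 4)|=6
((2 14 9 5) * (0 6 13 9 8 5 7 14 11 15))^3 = ((0 6 13 9 7 14 8 5 2 11 15))^3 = (0 9 8 11 6 7 5 15 13 14 2)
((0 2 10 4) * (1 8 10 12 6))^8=(12)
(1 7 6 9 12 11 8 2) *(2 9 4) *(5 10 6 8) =(1 7 8 9 12 11 5 10 6 4 2) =[0, 7, 1, 3, 2, 10, 4, 8, 9, 12, 6, 5, 11]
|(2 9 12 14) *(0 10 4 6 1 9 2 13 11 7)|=|(0 10 4 6 1 9 12 14 13 11 7)|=11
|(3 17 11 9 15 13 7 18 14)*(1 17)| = 10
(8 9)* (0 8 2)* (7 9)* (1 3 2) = (0 8 7 9 1 3 2) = [8, 3, 0, 2, 4, 5, 6, 9, 7, 1]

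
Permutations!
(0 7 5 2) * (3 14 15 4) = (0 7 5 2)(3 14 15 4) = [7, 1, 0, 14, 3, 2, 6, 5, 8, 9, 10, 11, 12, 13, 15, 4]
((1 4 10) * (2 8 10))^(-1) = (1 10 8 2 4)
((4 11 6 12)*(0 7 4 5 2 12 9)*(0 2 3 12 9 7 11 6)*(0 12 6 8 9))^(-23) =((0 11 12 5 3 6 7 4 8 9 2))^(-23) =(0 2 9 8 4 7 6 3 5 12 11)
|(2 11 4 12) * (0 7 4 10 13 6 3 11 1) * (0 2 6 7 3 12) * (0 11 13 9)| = |(0 3 13 7 4 11 10 9)(1 2)(6 12)| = 8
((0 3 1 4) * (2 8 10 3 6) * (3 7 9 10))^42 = ((0 6 2 8 3 1 4)(7 9 10))^42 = (10)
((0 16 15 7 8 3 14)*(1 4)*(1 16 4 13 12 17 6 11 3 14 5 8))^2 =((0 4 16 15 7 1 13 12 17 6 11 3 5 8 14))^2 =(0 16 7 13 17 11 5 14 4 15 1 12 6 3 8)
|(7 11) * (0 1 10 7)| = |(0 1 10 7 11)| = 5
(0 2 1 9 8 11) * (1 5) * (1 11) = [2, 9, 5, 3, 4, 11, 6, 7, 1, 8, 10, 0] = (0 2 5 11)(1 9 8)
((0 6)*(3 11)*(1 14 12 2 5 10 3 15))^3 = (0 6)(1 2 3)(5 11 14)(10 15 12)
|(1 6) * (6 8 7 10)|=5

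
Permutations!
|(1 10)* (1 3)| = |(1 10 3)| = 3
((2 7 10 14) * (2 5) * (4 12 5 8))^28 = (2 8)(4 7)(5 14)(10 12)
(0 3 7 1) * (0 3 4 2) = [4, 3, 0, 7, 2, 5, 6, 1] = (0 4 2)(1 3 7)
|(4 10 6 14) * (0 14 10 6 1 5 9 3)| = 9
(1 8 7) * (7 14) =(1 8 14 7) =[0, 8, 2, 3, 4, 5, 6, 1, 14, 9, 10, 11, 12, 13, 7]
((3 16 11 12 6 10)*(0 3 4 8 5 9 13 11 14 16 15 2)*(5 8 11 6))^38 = ((0 3 15 2)(4 11 12 5 9 13 6 10)(14 16))^38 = (16)(0 15)(2 3)(4 6 9 12)(5 11 10 13)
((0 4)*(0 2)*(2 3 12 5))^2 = (0 3 5)(2 4 12)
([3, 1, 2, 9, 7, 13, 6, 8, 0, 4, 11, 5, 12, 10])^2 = (0 9 7)(3 4 8)(5 10)(11 13)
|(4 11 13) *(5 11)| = |(4 5 11 13)| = 4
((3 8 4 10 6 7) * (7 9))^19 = (3 9 10 8 7 6 4)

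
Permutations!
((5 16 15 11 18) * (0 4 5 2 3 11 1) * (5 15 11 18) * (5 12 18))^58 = ((0 4 15 1)(2 3 5 16 11 12 18))^58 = (0 15)(1 4)(2 5 11 18 3 16 12)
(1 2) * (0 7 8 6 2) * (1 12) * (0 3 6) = (0 7 8)(1 3 6 2 12) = [7, 3, 12, 6, 4, 5, 2, 8, 0, 9, 10, 11, 1]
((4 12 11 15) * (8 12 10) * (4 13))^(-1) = (4 13 15 11 12 8 10)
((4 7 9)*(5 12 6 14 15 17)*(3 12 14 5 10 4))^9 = (3 7 10 15 5 12 9 4 17 14 6)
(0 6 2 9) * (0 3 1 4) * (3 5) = (0 6 2 9 5 3 1 4) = [6, 4, 9, 1, 0, 3, 2, 7, 8, 5]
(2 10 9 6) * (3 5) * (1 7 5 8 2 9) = (1 7 5 3 8 2 10)(6 9) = [0, 7, 10, 8, 4, 3, 9, 5, 2, 6, 1]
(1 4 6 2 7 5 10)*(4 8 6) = (1 8 6 2 7 5 10) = [0, 8, 7, 3, 4, 10, 2, 5, 6, 9, 1]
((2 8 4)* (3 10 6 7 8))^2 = ((2 3 10 6 7 8 4))^2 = (2 10 7 4 3 6 8)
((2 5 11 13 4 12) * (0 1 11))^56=(13)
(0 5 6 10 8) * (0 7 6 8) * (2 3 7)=(0 5 8 2 3 7 6 10)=[5, 1, 3, 7, 4, 8, 10, 6, 2, 9, 0]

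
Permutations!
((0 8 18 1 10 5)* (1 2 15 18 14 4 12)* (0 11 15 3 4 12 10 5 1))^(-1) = (0 12 14 8)(1 10 4 3 2 18 15 11 5)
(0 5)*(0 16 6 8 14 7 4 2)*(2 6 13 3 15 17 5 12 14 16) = (0 12 14 7 4 6 8 16 13 3 15 17 5 2) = [12, 1, 0, 15, 6, 2, 8, 4, 16, 9, 10, 11, 14, 3, 7, 17, 13, 5]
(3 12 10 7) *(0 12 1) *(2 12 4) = (0 4 2 12 10 7 3 1) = [4, 0, 12, 1, 2, 5, 6, 3, 8, 9, 7, 11, 10]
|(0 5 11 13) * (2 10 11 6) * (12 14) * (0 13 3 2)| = |(0 5 6)(2 10 11 3)(12 14)| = 12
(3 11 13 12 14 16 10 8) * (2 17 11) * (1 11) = [0, 11, 17, 2, 4, 5, 6, 7, 3, 9, 8, 13, 14, 12, 16, 15, 10, 1] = (1 11 13 12 14 16 10 8 3 2 17)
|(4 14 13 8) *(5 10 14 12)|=|(4 12 5 10 14 13 8)|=7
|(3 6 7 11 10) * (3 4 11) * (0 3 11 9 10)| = 15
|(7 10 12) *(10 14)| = 4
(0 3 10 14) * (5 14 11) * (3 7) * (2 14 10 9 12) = (0 7 3 9 12 2 14)(5 10 11) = [7, 1, 14, 9, 4, 10, 6, 3, 8, 12, 11, 5, 2, 13, 0]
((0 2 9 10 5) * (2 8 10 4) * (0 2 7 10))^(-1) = (0 8)(2 5 10 7 4 9)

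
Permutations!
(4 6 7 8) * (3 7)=(3 7 8 4 6)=[0, 1, 2, 7, 6, 5, 3, 8, 4]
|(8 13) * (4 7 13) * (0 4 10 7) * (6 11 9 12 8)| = 8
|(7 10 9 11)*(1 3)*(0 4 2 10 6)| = 8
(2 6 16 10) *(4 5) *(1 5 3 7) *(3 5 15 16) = (1 15 16 10 2 6 3 7)(4 5) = [0, 15, 6, 7, 5, 4, 3, 1, 8, 9, 2, 11, 12, 13, 14, 16, 10]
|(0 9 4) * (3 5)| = |(0 9 4)(3 5)| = 6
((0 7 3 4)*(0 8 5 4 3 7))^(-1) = (4 5 8)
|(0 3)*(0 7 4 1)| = 5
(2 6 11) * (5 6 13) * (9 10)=[0, 1, 13, 3, 4, 6, 11, 7, 8, 10, 9, 2, 12, 5]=(2 13 5 6 11)(9 10)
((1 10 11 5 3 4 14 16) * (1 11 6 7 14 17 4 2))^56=((1 10 6 7 14 16 11 5 3 2)(4 17))^56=(17)(1 11 6 3 14)(2 16 10 5 7)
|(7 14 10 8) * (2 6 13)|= 12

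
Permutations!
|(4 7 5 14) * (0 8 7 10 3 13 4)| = 20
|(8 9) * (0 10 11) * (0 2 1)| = |(0 10 11 2 1)(8 9)| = 10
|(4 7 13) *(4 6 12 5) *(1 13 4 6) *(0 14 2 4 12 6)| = 14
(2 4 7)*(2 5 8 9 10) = [0, 1, 4, 3, 7, 8, 6, 5, 9, 10, 2] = (2 4 7 5 8 9 10)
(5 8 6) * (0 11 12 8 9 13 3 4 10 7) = (0 11 12 8 6 5 9 13 3 4 10 7) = [11, 1, 2, 4, 10, 9, 5, 0, 6, 13, 7, 12, 8, 3]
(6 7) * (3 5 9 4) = (3 5 9 4)(6 7) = [0, 1, 2, 5, 3, 9, 7, 6, 8, 4]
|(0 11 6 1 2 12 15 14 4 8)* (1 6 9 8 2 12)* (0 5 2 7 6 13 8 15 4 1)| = 14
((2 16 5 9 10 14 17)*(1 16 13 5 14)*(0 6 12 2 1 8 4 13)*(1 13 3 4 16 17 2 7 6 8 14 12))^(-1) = (0 2 14 10 9 5 13 17 1 6 7 12 16 8)(3 4)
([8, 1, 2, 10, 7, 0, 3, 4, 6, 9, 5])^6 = [0, 1, 2, 3, 4, 5, 6, 7, 8, 9, 10]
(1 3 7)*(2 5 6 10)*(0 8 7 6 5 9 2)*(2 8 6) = (0 6 10)(1 3 2 9 8 7) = [6, 3, 9, 2, 4, 5, 10, 1, 7, 8, 0]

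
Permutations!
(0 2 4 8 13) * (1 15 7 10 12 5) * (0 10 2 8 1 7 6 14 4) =(0 8 13 10 12 5 7 2)(1 15 6 14 4) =[8, 15, 0, 3, 1, 7, 14, 2, 13, 9, 12, 11, 5, 10, 4, 6]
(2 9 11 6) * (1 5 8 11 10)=[0, 5, 9, 3, 4, 8, 2, 7, 11, 10, 1, 6]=(1 5 8 11 6 2 9 10)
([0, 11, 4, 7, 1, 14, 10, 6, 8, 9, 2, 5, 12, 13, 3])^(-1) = [0, 4, 10, 14, 2, 11, 7, 3, 8, 9, 6, 1, 12, 13, 5]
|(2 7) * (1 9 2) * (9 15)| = |(1 15 9 2 7)| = 5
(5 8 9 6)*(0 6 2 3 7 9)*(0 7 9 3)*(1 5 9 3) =(0 6 9 2)(1 5 8 7) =[6, 5, 0, 3, 4, 8, 9, 1, 7, 2]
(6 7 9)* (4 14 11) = (4 14 11)(6 7 9) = [0, 1, 2, 3, 14, 5, 7, 9, 8, 6, 10, 4, 12, 13, 11]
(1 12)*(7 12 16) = (1 16 7 12) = [0, 16, 2, 3, 4, 5, 6, 12, 8, 9, 10, 11, 1, 13, 14, 15, 7]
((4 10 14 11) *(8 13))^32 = (14)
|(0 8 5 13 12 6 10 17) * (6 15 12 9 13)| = |(0 8 5 6 10 17)(9 13)(12 15)| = 6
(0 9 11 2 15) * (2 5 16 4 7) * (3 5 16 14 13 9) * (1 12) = [3, 12, 15, 5, 7, 14, 6, 2, 8, 11, 10, 16, 1, 9, 13, 0, 4] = (0 3 5 14 13 9 11 16 4 7 2 15)(1 12)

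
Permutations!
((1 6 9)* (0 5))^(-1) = ((0 5)(1 6 9))^(-1) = (0 5)(1 9 6)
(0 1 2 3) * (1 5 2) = [5, 1, 3, 0, 4, 2] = (0 5 2 3)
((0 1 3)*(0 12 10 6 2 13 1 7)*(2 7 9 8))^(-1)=((0 9 8 2 13 1 3 12 10 6 7))^(-1)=(0 7 6 10 12 3 1 13 2 8 9)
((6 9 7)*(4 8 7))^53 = ((4 8 7 6 9))^53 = (4 6 8 9 7)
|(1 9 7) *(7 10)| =4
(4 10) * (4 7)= (4 10 7)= [0, 1, 2, 3, 10, 5, 6, 4, 8, 9, 7]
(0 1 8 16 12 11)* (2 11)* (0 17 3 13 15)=(0 1 8 16 12 2 11 17 3 13 15)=[1, 8, 11, 13, 4, 5, 6, 7, 16, 9, 10, 17, 2, 15, 14, 0, 12, 3]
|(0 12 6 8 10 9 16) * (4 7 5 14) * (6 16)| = |(0 12 16)(4 7 5 14)(6 8 10 9)| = 12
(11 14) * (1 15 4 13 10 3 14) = (1 15 4 13 10 3 14 11) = [0, 15, 2, 14, 13, 5, 6, 7, 8, 9, 3, 1, 12, 10, 11, 4]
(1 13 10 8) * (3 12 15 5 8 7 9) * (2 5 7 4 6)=[0, 13, 5, 12, 6, 8, 2, 9, 1, 3, 4, 11, 15, 10, 14, 7]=(1 13 10 4 6 2 5 8)(3 12 15 7 9)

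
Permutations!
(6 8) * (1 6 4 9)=(1 6 8 4 9)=[0, 6, 2, 3, 9, 5, 8, 7, 4, 1]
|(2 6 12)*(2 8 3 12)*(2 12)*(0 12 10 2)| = 12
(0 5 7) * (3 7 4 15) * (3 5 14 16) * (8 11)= (0 14 16 3 7)(4 15 5)(8 11)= [14, 1, 2, 7, 15, 4, 6, 0, 11, 9, 10, 8, 12, 13, 16, 5, 3]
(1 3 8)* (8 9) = (1 3 9 8) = [0, 3, 2, 9, 4, 5, 6, 7, 1, 8]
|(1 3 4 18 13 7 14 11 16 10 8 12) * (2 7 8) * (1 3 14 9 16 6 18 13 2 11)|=|(1 14)(2 7 9 16 10 11 6 18)(3 4 13 8 12)|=40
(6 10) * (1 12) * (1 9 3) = (1 12 9 3)(6 10) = [0, 12, 2, 1, 4, 5, 10, 7, 8, 3, 6, 11, 9]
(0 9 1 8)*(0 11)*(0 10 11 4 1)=(0 9)(1 8 4)(10 11)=[9, 8, 2, 3, 1, 5, 6, 7, 4, 0, 11, 10]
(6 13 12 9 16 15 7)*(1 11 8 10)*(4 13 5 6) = (1 11 8 10)(4 13 12 9 16 15 7)(5 6) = [0, 11, 2, 3, 13, 6, 5, 4, 10, 16, 1, 8, 9, 12, 14, 7, 15]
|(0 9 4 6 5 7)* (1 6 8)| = |(0 9 4 8 1 6 5 7)| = 8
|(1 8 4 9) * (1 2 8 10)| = |(1 10)(2 8 4 9)| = 4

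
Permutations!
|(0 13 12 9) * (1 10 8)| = 12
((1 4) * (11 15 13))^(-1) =((1 4)(11 15 13))^(-1) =(1 4)(11 13 15)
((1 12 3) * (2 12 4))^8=(1 12 4 3 2)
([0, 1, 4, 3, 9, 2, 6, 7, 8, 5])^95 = [0, 1, 5, 3, 2, 9, 6, 7, 8, 4]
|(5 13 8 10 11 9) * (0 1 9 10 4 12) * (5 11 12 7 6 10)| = |(0 1 9 11 5 13 8 4 7 6 10 12)| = 12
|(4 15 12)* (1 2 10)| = |(1 2 10)(4 15 12)| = 3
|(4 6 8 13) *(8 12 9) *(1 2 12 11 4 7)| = 21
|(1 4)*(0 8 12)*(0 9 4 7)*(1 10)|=8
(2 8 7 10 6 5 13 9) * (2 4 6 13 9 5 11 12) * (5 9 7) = (2 8 5 7 10 13 9 4 6 11 12) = [0, 1, 8, 3, 6, 7, 11, 10, 5, 4, 13, 12, 2, 9]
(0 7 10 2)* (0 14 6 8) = (0 7 10 2 14 6 8) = [7, 1, 14, 3, 4, 5, 8, 10, 0, 9, 2, 11, 12, 13, 6]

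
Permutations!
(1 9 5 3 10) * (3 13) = (1 9 5 13 3 10) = [0, 9, 2, 10, 4, 13, 6, 7, 8, 5, 1, 11, 12, 3]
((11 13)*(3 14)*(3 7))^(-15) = (14)(11 13) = ((3 14 7)(11 13))^(-15)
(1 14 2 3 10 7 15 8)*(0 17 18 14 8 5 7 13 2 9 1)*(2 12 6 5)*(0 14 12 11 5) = (0 17 18 12 6)(1 8 14 9)(2 3 10 13 11 5 7 15) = [17, 8, 3, 10, 4, 7, 0, 15, 14, 1, 13, 5, 6, 11, 9, 2, 16, 18, 12]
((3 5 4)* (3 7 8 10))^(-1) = ((3 5 4 7 8 10))^(-1) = (3 10 8 7 4 5)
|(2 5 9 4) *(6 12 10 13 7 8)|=12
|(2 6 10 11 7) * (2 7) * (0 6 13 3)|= |(0 6 10 11 2 13 3)|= 7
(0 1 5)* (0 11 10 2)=(0 1 5 11 10 2)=[1, 5, 0, 3, 4, 11, 6, 7, 8, 9, 2, 10]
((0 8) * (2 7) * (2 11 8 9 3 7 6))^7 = (0 9 3 7 11 8)(2 6)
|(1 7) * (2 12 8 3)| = |(1 7)(2 12 8 3)| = 4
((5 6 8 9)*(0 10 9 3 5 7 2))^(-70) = (10)(3 6)(5 8)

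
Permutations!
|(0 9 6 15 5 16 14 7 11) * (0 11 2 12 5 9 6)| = 12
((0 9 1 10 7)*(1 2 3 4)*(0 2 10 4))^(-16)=((0 9 10 7 2 3)(1 4))^(-16)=(0 10 2)(3 9 7)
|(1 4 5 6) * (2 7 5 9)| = |(1 4 9 2 7 5 6)| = 7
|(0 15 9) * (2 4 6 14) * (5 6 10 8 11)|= |(0 15 9)(2 4 10 8 11 5 6 14)|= 24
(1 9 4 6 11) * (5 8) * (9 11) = [0, 11, 2, 3, 6, 8, 9, 7, 5, 4, 10, 1] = (1 11)(4 6 9)(5 8)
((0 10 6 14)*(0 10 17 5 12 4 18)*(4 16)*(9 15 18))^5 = (0 4 17 9 5 15 12 18 16)(6 10 14)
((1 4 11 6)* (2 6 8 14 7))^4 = (1 14)(2 11)(4 7)(6 8) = ((1 4 11 8 14 7 2 6))^4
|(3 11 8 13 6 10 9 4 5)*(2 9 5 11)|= |(2 9 4 11 8 13 6 10 5 3)|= 10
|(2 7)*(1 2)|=3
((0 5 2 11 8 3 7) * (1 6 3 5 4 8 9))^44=(11)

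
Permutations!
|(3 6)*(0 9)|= 2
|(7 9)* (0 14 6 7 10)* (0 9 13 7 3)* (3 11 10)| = |(0 14 6 11 10 9 3)(7 13)| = 14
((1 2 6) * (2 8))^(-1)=(1 6 2 8)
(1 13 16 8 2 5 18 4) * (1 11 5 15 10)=(1 13 16 8 2 15 10)(4 11 5 18)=[0, 13, 15, 3, 11, 18, 6, 7, 2, 9, 1, 5, 12, 16, 14, 10, 8, 17, 4]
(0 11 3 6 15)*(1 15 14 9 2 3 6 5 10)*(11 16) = (0 16 11 6 14 9 2 3 5 10 1 15) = [16, 15, 3, 5, 4, 10, 14, 7, 8, 2, 1, 6, 12, 13, 9, 0, 11]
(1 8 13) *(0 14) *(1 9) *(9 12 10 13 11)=(0 14)(1 8 11 9)(10 13 12)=[14, 8, 2, 3, 4, 5, 6, 7, 11, 1, 13, 9, 10, 12, 0]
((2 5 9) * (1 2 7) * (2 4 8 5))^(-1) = (1 7 9 5 8 4)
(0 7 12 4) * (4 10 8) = [7, 1, 2, 3, 0, 5, 6, 12, 4, 9, 8, 11, 10] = (0 7 12 10 8 4)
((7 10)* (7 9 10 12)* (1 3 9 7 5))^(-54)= ((1 3 9 10 7 12 5))^(-54)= (1 9 7 5 3 10 12)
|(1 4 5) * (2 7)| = |(1 4 5)(2 7)| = 6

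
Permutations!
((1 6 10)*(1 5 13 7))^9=(1 5)(6 13)(7 10)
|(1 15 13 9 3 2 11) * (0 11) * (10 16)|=8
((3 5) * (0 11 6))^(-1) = (0 6 11)(3 5)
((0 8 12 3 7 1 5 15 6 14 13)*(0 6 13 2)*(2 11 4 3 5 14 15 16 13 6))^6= ((0 8 12 5 16 13 2)(1 14 11 4 3 7)(6 15))^6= (0 2 13 16 5 12 8)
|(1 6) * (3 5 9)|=6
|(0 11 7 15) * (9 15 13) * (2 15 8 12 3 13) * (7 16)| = 30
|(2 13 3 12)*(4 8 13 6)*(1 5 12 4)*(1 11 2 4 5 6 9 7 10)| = 42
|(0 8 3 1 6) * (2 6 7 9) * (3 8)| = 7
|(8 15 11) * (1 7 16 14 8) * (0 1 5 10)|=|(0 1 7 16 14 8 15 11 5 10)|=10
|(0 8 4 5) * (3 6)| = 4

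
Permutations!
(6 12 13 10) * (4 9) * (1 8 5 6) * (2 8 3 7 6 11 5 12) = (1 3 7 6 2 8 12 13 10)(4 9)(5 11) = [0, 3, 8, 7, 9, 11, 2, 6, 12, 4, 1, 5, 13, 10]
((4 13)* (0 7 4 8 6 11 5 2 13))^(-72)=((0 7 4)(2 13 8 6 11 5))^(-72)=(13)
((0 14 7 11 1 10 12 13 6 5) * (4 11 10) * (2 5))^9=(14)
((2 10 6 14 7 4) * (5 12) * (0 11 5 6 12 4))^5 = ((0 11 5 4 2 10 12 6 14 7))^5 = (0 10)(2 7)(4 14)(5 6)(11 12)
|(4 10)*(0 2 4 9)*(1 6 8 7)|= |(0 2 4 10 9)(1 6 8 7)|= 20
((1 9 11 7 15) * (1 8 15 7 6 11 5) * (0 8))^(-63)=((0 8 15)(1 9 5)(6 11))^(-63)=(15)(6 11)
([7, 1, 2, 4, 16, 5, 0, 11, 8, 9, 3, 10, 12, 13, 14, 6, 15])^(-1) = (0 6 15 16 4 3 10 11 7)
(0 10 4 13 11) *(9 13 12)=[10, 1, 2, 3, 12, 5, 6, 7, 8, 13, 4, 0, 9, 11]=(0 10 4 12 9 13 11)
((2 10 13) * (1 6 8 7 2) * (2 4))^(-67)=(1 2 8 13 4 6 10 7)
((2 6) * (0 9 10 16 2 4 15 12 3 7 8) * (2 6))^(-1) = (0 8 7 3 12 15 4 6 16 10 9) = ((0 9 10 16 6 4 15 12 3 7 8))^(-1)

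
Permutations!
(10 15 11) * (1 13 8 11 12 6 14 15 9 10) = (1 13 8 11)(6 14 15 12)(9 10) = [0, 13, 2, 3, 4, 5, 14, 7, 11, 10, 9, 1, 6, 8, 15, 12]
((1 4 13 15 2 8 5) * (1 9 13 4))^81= (2 9)(5 15)(8 13)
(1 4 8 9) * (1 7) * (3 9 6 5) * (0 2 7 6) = [2, 4, 7, 9, 8, 3, 5, 1, 0, 6] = (0 2 7 1 4 8)(3 9 6 5)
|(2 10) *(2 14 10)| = |(10 14)| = 2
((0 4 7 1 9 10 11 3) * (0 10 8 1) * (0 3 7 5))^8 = (11)(0 5 4)(1 8 9)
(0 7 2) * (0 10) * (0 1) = (0 7 2 10 1) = [7, 0, 10, 3, 4, 5, 6, 2, 8, 9, 1]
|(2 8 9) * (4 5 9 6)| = 6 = |(2 8 6 4 5 9)|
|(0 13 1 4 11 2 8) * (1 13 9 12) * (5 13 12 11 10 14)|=35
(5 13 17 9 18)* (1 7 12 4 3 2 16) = [0, 7, 16, 2, 3, 13, 6, 12, 8, 18, 10, 11, 4, 17, 14, 15, 1, 9, 5] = (1 7 12 4 3 2 16)(5 13 17 9 18)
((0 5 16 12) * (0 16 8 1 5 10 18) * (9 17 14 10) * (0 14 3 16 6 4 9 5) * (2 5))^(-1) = (0 1 8 5 2)(3 17 9 4 6 12 16)(10 14 18)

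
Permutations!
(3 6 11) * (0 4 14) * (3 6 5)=[4, 1, 2, 5, 14, 3, 11, 7, 8, 9, 10, 6, 12, 13, 0]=(0 4 14)(3 5)(6 11)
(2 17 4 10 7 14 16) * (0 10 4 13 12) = (0 10 7 14 16 2 17 13 12) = [10, 1, 17, 3, 4, 5, 6, 14, 8, 9, 7, 11, 0, 12, 16, 15, 2, 13]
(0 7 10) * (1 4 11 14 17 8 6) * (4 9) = (0 7 10)(1 9 4 11 14 17 8 6) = [7, 9, 2, 3, 11, 5, 1, 10, 6, 4, 0, 14, 12, 13, 17, 15, 16, 8]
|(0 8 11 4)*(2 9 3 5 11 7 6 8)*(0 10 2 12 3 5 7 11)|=12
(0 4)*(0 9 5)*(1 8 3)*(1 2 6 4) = (0 1 8 3 2 6 4 9 5) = [1, 8, 6, 2, 9, 0, 4, 7, 3, 5]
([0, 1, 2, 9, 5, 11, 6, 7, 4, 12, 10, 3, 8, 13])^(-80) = (13)(3 4 9 5 12 11 8)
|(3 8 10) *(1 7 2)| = 3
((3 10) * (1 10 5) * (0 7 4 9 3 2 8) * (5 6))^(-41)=((0 7 4 9 3 6 5 1 10 2 8))^(-41)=(0 9 5 2 7 3 1 8 4 6 10)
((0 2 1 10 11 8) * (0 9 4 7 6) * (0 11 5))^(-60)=((0 2 1 10 5)(4 7 6 11 8 9))^(-60)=(11)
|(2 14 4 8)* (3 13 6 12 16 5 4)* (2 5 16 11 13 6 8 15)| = 11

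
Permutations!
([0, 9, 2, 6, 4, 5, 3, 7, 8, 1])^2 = (9)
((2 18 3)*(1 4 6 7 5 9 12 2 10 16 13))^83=(1 9 10 6 2 13 5 3 4 12 16 7 18)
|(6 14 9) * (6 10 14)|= |(9 10 14)|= 3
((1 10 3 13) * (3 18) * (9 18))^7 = (1 10 9 18 3 13)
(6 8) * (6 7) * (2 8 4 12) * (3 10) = (2 8 7 6 4 12)(3 10) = [0, 1, 8, 10, 12, 5, 4, 6, 7, 9, 3, 11, 2]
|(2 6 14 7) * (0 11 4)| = 12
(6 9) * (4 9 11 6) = (4 9)(6 11) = [0, 1, 2, 3, 9, 5, 11, 7, 8, 4, 10, 6]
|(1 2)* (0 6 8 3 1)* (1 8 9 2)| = |(0 6 9 2)(3 8)| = 4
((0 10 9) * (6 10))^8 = (10)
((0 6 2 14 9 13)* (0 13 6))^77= ((2 14 9 6))^77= (2 14 9 6)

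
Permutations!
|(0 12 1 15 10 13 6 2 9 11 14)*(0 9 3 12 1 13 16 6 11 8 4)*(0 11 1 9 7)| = |(0 9 8 4 11 14 7)(1 15 10 16 6 2 3 12 13)| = 63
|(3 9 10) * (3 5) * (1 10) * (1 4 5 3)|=6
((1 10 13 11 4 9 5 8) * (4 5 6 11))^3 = (1 4 11)(5 10 9)(6 8 13)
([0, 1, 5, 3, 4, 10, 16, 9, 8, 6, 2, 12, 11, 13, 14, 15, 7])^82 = [0, 1, 5, 3, 4, 10, 7, 6, 8, 16, 2, 11, 12, 13, 14, 15, 9]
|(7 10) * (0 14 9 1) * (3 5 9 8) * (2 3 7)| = |(0 14 8 7 10 2 3 5 9 1)| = 10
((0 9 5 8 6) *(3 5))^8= (0 3 8)(5 6 9)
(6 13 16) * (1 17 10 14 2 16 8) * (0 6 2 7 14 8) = [6, 17, 16, 3, 4, 5, 13, 14, 1, 9, 8, 11, 12, 0, 7, 15, 2, 10] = (0 6 13)(1 17 10 8)(2 16)(7 14)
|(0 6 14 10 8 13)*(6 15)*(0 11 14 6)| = 10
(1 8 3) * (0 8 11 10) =(0 8 3 1 11 10) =[8, 11, 2, 1, 4, 5, 6, 7, 3, 9, 0, 10]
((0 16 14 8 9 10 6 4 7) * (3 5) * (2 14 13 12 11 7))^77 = (0 7 11 12 13 16)(3 5)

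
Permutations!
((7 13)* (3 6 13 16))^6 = (3 6 13 7 16)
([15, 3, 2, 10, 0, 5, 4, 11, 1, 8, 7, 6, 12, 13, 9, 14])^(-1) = [4, 8, 2, 1, 6, 5, 11, 10, 9, 14, 3, 7, 12, 13, 15, 0]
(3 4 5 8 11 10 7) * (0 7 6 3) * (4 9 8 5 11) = (0 7)(3 9 8 4 11 10 6) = [7, 1, 2, 9, 11, 5, 3, 0, 4, 8, 6, 10]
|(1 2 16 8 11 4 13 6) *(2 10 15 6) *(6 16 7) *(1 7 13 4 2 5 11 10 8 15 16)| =20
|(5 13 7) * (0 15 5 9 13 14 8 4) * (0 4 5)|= 6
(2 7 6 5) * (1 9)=[0, 9, 7, 3, 4, 2, 5, 6, 8, 1]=(1 9)(2 7 6 5)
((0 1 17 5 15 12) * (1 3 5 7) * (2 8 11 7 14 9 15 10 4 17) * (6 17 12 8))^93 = ((0 3 5 10 4 12)(1 2 6 17 14 9 15 8 11 7))^93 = (0 10)(1 17 15 7 6 9 11 2 14 8)(3 4)(5 12)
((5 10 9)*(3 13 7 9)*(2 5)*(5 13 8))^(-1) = ((2 13 7 9)(3 8 5 10))^(-1) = (2 9 7 13)(3 10 5 8)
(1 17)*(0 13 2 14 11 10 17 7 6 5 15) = [13, 7, 14, 3, 4, 15, 5, 6, 8, 9, 17, 10, 12, 2, 11, 0, 16, 1] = (0 13 2 14 11 10 17 1 7 6 5 15)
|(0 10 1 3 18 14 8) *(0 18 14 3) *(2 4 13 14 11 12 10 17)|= 13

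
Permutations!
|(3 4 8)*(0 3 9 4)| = 6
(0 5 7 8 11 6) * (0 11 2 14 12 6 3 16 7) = (0 5)(2 14 12 6 11 3 16 7 8) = [5, 1, 14, 16, 4, 0, 11, 8, 2, 9, 10, 3, 6, 13, 12, 15, 7]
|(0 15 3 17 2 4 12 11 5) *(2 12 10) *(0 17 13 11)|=24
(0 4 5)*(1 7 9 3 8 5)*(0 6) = (0 4 1 7 9 3 8 5 6) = [4, 7, 2, 8, 1, 6, 0, 9, 5, 3]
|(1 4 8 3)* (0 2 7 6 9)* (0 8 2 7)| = 9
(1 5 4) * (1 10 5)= (4 10 5)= [0, 1, 2, 3, 10, 4, 6, 7, 8, 9, 5]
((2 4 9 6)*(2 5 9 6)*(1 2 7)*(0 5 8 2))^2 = (0 9 1 5 7)(2 6)(4 8)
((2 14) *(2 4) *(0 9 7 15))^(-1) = ((0 9 7 15)(2 14 4))^(-1) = (0 15 7 9)(2 4 14)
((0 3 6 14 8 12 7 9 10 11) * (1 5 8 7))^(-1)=(0 11 10 9 7 14 6 3)(1 12 8 5)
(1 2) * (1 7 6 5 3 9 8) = (1 2 7 6 5 3 9 8) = [0, 2, 7, 9, 4, 3, 5, 6, 1, 8]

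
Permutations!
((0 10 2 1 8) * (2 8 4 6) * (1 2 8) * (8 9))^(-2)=((0 10 1 4 6 9 8))^(-2)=(0 9 4 10 8 6 1)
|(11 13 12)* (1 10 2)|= 3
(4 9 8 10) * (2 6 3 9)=(2 6 3 9 8 10 4)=[0, 1, 6, 9, 2, 5, 3, 7, 10, 8, 4]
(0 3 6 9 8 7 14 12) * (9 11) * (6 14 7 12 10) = (0 3 14 10 6 11 9 8 12) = [3, 1, 2, 14, 4, 5, 11, 7, 12, 8, 6, 9, 0, 13, 10]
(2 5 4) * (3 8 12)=(2 5 4)(3 8 12)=[0, 1, 5, 8, 2, 4, 6, 7, 12, 9, 10, 11, 3]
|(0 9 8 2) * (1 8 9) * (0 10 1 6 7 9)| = 4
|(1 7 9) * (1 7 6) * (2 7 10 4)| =10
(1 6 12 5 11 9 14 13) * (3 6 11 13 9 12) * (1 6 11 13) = (1 13 6 3 11 12 5)(9 14) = [0, 13, 2, 11, 4, 1, 3, 7, 8, 14, 10, 12, 5, 6, 9]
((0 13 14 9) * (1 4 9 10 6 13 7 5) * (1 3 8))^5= ((0 7 5 3 8 1 4 9)(6 13 14 10))^5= (0 1 5 9 8 7 4 3)(6 13 14 10)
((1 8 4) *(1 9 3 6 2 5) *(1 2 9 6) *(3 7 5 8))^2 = ((1 3)(2 8 4 6 9 7 5))^2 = (2 4 9 5 8 6 7)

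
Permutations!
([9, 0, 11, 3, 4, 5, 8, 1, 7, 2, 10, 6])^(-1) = (0 1 7 8 6 11 2 9)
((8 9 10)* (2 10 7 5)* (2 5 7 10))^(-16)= ((8 9 10))^(-16)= (8 10 9)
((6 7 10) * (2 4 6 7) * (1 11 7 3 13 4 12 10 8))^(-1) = (1 8 7 11)(2 6 4 13 3 10 12)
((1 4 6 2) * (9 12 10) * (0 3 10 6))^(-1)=((0 3 10 9 12 6 2 1 4))^(-1)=(0 4 1 2 6 12 9 10 3)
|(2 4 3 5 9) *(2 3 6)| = 3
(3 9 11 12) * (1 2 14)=(1 2 14)(3 9 11 12)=[0, 2, 14, 9, 4, 5, 6, 7, 8, 11, 10, 12, 3, 13, 1]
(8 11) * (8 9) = (8 11 9) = [0, 1, 2, 3, 4, 5, 6, 7, 11, 8, 10, 9]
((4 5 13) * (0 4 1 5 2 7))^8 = ((0 4 2 7)(1 5 13))^8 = (1 13 5)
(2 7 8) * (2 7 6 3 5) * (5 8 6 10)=(2 10 5)(3 8 7 6)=[0, 1, 10, 8, 4, 2, 3, 6, 7, 9, 5]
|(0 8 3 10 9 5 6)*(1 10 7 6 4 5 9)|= 10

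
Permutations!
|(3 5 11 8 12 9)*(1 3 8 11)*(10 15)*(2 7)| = |(1 3 5)(2 7)(8 12 9)(10 15)| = 6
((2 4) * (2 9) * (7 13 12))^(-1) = (2 9 4)(7 12 13)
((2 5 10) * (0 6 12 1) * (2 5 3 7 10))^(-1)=(0 1 12 6)(2 5 10 7 3)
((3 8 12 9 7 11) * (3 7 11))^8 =((3 8 12 9 11 7))^8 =(3 12 11)(7 8 9)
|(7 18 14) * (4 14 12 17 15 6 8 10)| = 10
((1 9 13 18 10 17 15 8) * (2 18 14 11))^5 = ((1 9 13 14 11 2 18 10 17 15 8))^5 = (1 2 8 11 15 14 17 13 10 9 18)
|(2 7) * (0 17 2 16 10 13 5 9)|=|(0 17 2 7 16 10 13 5 9)|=9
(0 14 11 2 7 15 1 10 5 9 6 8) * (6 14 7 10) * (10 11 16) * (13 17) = (0 7 15 1 6 8)(2 11)(5 9 14 16 10)(13 17) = [7, 6, 11, 3, 4, 9, 8, 15, 0, 14, 5, 2, 12, 17, 16, 1, 10, 13]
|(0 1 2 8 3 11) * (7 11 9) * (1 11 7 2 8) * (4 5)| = |(0 11)(1 8 3 9 2)(4 5)| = 10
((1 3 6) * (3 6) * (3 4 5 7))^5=((1 6)(3 4 5 7))^5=(1 6)(3 4 5 7)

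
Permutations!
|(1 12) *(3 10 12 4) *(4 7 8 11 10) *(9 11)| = |(1 7 8 9 11 10 12)(3 4)| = 14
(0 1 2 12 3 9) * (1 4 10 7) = [4, 2, 12, 9, 10, 5, 6, 1, 8, 0, 7, 11, 3] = (0 4 10 7 1 2 12 3 9)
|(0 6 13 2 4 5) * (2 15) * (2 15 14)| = |(15)(0 6 13 14 2 4 5)| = 7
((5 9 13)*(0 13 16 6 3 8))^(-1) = ((0 13 5 9 16 6 3 8))^(-1) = (0 8 3 6 16 9 5 13)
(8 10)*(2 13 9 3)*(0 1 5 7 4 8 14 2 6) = (0 1 5 7 4 8 10 14 2 13 9 3 6) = [1, 5, 13, 6, 8, 7, 0, 4, 10, 3, 14, 11, 12, 9, 2]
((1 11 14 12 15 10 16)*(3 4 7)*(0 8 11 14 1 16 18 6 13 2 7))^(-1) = (0 4 3 7 2 13 6 18 10 15 12 14 1 11 8)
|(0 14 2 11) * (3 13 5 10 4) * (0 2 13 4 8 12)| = |(0 14 13 5 10 8 12)(2 11)(3 4)| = 14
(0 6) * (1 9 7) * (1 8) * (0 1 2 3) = [6, 9, 3, 0, 4, 5, 1, 8, 2, 7] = (0 6 1 9 7 8 2 3)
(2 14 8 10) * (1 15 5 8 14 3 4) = (1 15 5 8 10 2 3 4) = [0, 15, 3, 4, 1, 8, 6, 7, 10, 9, 2, 11, 12, 13, 14, 5]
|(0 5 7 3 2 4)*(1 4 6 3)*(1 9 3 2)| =|(0 5 7 9 3 1 4)(2 6)| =14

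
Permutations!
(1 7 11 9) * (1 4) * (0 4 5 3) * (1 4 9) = (0 9 5 3)(1 7 11) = [9, 7, 2, 0, 4, 3, 6, 11, 8, 5, 10, 1]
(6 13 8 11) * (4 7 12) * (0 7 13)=(0 7 12 4 13 8 11 6)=[7, 1, 2, 3, 13, 5, 0, 12, 11, 9, 10, 6, 4, 8]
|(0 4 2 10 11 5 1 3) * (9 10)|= |(0 4 2 9 10 11 5 1 3)|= 9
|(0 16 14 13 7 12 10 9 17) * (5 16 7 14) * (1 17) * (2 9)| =|(0 7 12 10 2 9 1 17)(5 16)(13 14)| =8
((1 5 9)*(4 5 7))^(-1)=((1 7 4 5 9))^(-1)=(1 9 5 4 7)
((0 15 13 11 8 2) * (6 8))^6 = ((0 15 13 11 6 8 2))^6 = (0 2 8 6 11 13 15)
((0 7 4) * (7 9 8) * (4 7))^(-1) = ((0 9 8 4))^(-1) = (0 4 8 9)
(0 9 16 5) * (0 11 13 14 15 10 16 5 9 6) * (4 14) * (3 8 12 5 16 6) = (0 3 8 12 5 11 13 4 14 15 10 6)(9 16) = [3, 1, 2, 8, 14, 11, 0, 7, 12, 16, 6, 13, 5, 4, 15, 10, 9]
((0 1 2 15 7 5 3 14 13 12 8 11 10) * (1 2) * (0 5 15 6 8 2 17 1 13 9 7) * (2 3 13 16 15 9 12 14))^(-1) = (0 15 16 1 17)(2 3 12 14 13 5 10 11 8 6)(7 9)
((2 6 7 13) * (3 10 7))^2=(2 3 7)(6 10 13)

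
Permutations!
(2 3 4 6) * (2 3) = (3 4 6) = [0, 1, 2, 4, 6, 5, 3]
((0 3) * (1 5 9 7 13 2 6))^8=(1 5 9 7 13 2 6)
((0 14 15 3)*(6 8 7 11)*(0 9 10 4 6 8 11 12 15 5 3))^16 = (0 3 4 8 15 5 10 11 12 14 9 6 7) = ((0 14 5 3 9 10 4 6 11 8 7 12 15))^16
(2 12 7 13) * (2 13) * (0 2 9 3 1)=(13)(0 2 12 7 9 3 1)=[2, 0, 12, 1, 4, 5, 6, 9, 8, 3, 10, 11, 7, 13]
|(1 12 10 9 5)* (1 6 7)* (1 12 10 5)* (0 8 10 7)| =|(0 8 10 9 1 7 12 5 6)| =9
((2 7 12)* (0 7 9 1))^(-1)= (0 1 9 2 12 7)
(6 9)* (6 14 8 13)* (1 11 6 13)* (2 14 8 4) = (1 11 6 9 8)(2 14 4) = [0, 11, 14, 3, 2, 5, 9, 7, 1, 8, 10, 6, 12, 13, 4]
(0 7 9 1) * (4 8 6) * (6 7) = [6, 0, 2, 3, 8, 5, 4, 9, 7, 1] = (0 6 4 8 7 9 1)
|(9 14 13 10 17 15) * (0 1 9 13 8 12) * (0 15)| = 10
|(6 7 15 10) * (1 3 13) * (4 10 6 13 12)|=6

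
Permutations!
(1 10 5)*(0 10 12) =(0 10 5 1 12) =[10, 12, 2, 3, 4, 1, 6, 7, 8, 9, 5, 11, 0]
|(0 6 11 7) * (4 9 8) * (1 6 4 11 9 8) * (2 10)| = |(0 4 8 11 7)(1 6 9)(2 10)| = 30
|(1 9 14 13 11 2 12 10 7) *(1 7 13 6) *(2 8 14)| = 10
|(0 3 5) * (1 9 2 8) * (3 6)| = |(0 6 3 5)(1 9 2 8)| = 4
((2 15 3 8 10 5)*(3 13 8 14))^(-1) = ((2 15 13 8 10 5)(3 14))^(-1) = (2 5 10 8 13 15)(3 14)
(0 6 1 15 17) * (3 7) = (0 6 1 15 17)(3 7) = [6, 15, 2, 7, 4, 5, 1, 3, 8, 9, 10, 11, 12, 13, 14, 17, 16, 0]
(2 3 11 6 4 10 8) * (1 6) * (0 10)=(0 10 8 2 3 11 1 6 4)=[10, 6, 3, 11, 0, 5, 4, 7, 2, 9, 8, 1]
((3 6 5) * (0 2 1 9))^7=(0 9 1 2)(3 6 5)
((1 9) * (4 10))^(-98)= ((1 9)(4 10))^(-98)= (10)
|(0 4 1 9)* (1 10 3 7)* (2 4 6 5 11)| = 11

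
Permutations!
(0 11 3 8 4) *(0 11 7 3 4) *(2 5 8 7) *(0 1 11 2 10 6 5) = (0 10 6 5 8 1 11 4 2)(3 7) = [10, 11, 0, 7, 2, 8, 5, 3, 1, 9, 6, 4]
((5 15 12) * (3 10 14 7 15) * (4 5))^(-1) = ((3 10 14 7 15 12 4 5))^(-1) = (3 5 4 12 15 7 14 10)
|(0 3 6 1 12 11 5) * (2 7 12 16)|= 10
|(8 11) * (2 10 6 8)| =5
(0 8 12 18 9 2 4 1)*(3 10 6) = (0 8 12 18 9 2 4 1)(3 10 6) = [8, 0, 4, 10, 1, 5, 3, 7, 12, 2, 6, 11, 18, 13, 14, 15, 16, 17, 9]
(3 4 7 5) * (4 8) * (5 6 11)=(3 8 4 7 6 11 5)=[0, 1, 2, 8, 7, 3, 11, 6, 4, 9, 10, 5]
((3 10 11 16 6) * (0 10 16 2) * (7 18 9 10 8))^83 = ((0 8 7 18 9 10 11 2)(3 16 6))^83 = (0 18 11 8 9 2 7 10)(3 6 16)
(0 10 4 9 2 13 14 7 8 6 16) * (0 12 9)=(0 10 4)(2 13 14 7 8 6 16 12 9)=[10, 1, 13, 3, 0, 5, 16, 8, 6, 2, 4, 11, 9, 14, 7, 15, 12]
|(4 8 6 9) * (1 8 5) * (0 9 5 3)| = 4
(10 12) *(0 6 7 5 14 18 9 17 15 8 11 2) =(0 6 7 5 14 18 9 17 15 8 11 2)(10 12) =[6, 1, 0, 3, 4, 14, 7, 5, 11, 17, 12, 2, 10, 13, 18, 8, 16, 15, 9]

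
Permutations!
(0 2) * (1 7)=(0 2)(1 7)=[2, 7, 0, 3, 4, 5, 6, 1]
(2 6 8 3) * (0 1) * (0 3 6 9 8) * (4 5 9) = (0 1 3 2 4 5 9 8 6) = [1, 3, 4, 2, 5, 9, 0, 7, 6, 8]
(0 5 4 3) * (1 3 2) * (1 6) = (0 5 4 2 6 1 3) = [5, 3, 6, 0, 2, 4, 1]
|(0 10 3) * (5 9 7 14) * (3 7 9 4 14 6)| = 15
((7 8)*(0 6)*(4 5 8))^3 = ((0 6)(4 5 8 7))^3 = (0 6)(4 7 8 5)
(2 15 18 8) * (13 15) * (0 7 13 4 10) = (0 7 13 15 18 8 2 4 10) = [7, 1, 4, 3, 10, 5, 6, 13, 2, 9, 0, 11, 12, 15, 14, 18, 16, 17, 8]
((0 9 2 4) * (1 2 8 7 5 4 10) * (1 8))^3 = (0 2 7)(1 8 4)(5 9 10)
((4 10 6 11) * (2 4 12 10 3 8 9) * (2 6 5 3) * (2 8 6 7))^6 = ((2 4 8 9 7)(3 6 11 12 10 5))^6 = (12)(2 4 8 9 7)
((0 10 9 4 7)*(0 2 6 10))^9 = ((2 6 10 9 4 7))^9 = (2 9)(4 6)(7 10)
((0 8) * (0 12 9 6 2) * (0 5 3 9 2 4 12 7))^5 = ((0 8 7)(2 5 3 9 6 4 12))^5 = (0 7 8)(2 4 9 5 12 6 3)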